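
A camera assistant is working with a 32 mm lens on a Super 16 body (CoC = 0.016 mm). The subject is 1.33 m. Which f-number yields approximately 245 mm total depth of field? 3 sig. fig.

f/4.50

Write h = H − f = f²/(N·c). The thin-lens limits are Dn = s·h/(h + (s−f)) and Df = s·h/(h − (s−f)), so DoF = Df − Dn = 2·s·(s−f)·h / (h² − (s−f)²).
That is a quadratic in h: DoF·h² − 2·s·(s−f)·h − DoF·(s−f)² = 0 ⇒ h = (s−f)·(s + √(s² + DoF²)) / DoF = 1298 × (1330 + √(1330² + 245²)) / 245 = 1298 × (1330 + 1352.38) / 245 ≈ 14211 mm.
Then N = f²/(c·h) = 32² / (0.016 × 14211) = 1024 / 227.38 ≈ 4.50.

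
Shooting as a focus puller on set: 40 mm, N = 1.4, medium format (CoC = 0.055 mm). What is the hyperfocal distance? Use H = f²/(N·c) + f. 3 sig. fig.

20.8 m

Hyperfocal distance H = f²/(N·c) + f = 40²/(1.4 × 0.055) + 40 = 1600/0.077 + 40 ≈ 20819.2 mm ≈ 20.8 m.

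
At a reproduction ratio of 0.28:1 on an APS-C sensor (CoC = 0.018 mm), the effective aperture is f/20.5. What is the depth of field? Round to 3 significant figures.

At magnification m, DoF ≈ 2·N_eff·c/m² = 2 × 20.5 × 0.018 / 0.28² = 0.738 / 0.0784 ≈ 9.41 mm.

9.41 mm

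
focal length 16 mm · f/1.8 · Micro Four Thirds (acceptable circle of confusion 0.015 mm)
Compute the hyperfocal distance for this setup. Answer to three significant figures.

9.50 m

Hyperfocal distance H = f²/(N·c) + f = 16²/(1.8 × 0.015) + 16 = 256/0.027 + 16 ≈ 9497.5 mm ≈ 9.50 m.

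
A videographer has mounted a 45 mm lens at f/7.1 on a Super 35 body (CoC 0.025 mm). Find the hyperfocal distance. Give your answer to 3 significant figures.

11.5 m

Hyperfocal distance H = f²/(N·c) + f = 45²/(7.1 × 0.025) + 45 = 2025/0.1775 + 45 ≈ 11453.5 mm ≈ 11.5 m.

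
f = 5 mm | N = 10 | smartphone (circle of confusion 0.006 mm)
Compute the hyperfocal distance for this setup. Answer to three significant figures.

Hyperfocal distance H = f²/(N·c) + f = 5²/(10 × 0.006) + 5 = 25/0.06 + 5 ≈ 421.7 mm ≈ 0.422 m.

422 mm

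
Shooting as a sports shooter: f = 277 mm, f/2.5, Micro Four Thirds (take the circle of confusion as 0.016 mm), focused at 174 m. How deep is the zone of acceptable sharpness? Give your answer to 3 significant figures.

31.8 m

Hyperfocal distance H = f²/(N·c) + f = 277²/(2.5 × 0.016) + 277 = 76729/0.04 + 277 ≈ 1918502.0 mm ≈ 1919 m.
Near limit Dn = s·(H − f)/(H + s − 2f) = 174000 × (1918502.0 − 277) / (1918502.0 + 174000 − 2 × 277) = 174000 × 1918225.0 / 2091948.0 ≈ 159550 mm.
Far limit Df = s·(H − f)/(H − s) = 174000 × (1918502.0 − 277) / (1918502.0 − 174000) = 174000 × 1918225.0 / 1744502.0 ≈ 191327 mm.
Depth of field = Df − Dn = 191327 − 159550 ≈ 31777 mm ≈ 31.8 m.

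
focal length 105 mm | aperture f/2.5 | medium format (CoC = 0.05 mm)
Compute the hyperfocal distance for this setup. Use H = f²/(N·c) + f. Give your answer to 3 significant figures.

88.3 m

Hyperfocal distance H = f²/(N·c) + f = 105²/(2.5 × 0.05) + 105 = 11025/0.125 + 105 ≈ 88305.0 mm ≈ 88.3 m.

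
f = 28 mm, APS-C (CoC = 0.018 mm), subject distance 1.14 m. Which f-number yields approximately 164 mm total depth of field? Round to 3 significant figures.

f/2.80

Write h = H − f = f²/(N·c). The thin-lens limits are Dn = s·h/(h + (s−f)) and Df = s·h/(h − (s−f)), so DoF = Df − Dn = 2·s·(s−f)·h / (h² − (s−f)²).
That is a quadratic in h: DoF·h² − 2·s·(s−f)·h − DoF·(s−f)² = 0 ⇒ h = (s−f)·(s + √(s² + DoF²)) / DoF = 1112 × (1140 + √(1140² + 164²)) / 164 = 1112 × (1140 + 1151.74) / 164 ≈ 15539 mm.
Then N = f²/(c·h) = 28² / (0.018 × 15539) = 784 / 279.70 ≈ 2.80.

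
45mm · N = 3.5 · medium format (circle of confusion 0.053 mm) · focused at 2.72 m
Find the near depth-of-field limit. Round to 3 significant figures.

2.18 m

Hyperfocal distance H = f²/(N·c) + f = 45²/(3.5 × 0.053) + 45 = 2025/0.1855 + 45 ≈ 10961.4 mm ≈ 10.96 m.
Near limit Dn = s·(H − f)/(H + s − 2f) = 2720 × (10961.4 − 45) / (10961.4 + 2720 − 2 × 45) = 2720 × 10916.4 / 13591.4 ≈ 2184.7 mm ≈ 2.18 m.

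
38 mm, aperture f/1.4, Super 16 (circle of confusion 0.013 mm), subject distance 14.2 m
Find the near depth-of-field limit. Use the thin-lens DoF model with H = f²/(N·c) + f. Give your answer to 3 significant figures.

12.0 m

Hyperfocal distance H = f²/(N·c) + f = 38²/(1.4 × 0.013) + 38 = 1444/0.0182 + 38 ≈ 79378.7 mm ≈ 79.38 m.
Near limit Dn = s·(H − f)/(H + s − 2f) = 14200 × (79378.7 − 38) / (79378.7 + 14200 − 2 × 38) = 14200 × 79340.7 / 93502.7 ≈ 12049 mm ≈ 12.0 m.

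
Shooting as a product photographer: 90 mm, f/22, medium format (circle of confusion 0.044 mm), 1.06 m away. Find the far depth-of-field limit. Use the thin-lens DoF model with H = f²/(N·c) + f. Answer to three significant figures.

Hyperfocal distance H = f²/(N·c) + f = 90²/(22 × 0.044) + 90 = 8100/0.968 + 90 ≈ 8457.8 mm ≈ 8.458 m.
Far limit Df = s·(H − f)/(H − s) = 1060 × (8457.8 − 90) / (8457.8 − 1060) = 1060 × 8367.8 / 7397.8 ≈ 1199.0 mm ≈ 1.20 m.

1.20 m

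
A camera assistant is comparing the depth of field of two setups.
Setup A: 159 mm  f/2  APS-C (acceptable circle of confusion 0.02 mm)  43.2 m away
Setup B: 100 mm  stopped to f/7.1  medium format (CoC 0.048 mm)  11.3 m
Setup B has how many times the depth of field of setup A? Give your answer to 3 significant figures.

Setup A: H = 159²/(2×0.02) + 159 ≈ 632184.0 mm; DoF = Df − Dn = 46356.9 − 40445.6 ≈ 5911.3 mm.
Setup B: H = 100²/(7.1×0.048) + 100 ≈ 29442.7 mm; DoF = Df − Dn = 18276 − 8178 ≈ 10098 mm.
Ratio = 10098 / 5911.3 ≈ 1.71.

1.71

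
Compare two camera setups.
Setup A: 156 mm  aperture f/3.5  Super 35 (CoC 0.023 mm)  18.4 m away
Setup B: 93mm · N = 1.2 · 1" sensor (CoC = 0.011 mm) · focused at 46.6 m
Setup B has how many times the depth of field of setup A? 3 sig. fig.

2.98

Setup A: H = 156²/(3.5×0.023) + 156 ≈ 302466.6 mm; DoF = Df − Dn = 19581.7 − 17352.8 ≈ 2228.9 mm.
Setup B: H = 93²/(1.2×0.011) + 93 ≈ 655320.3 mm; DoF = Df − Dn = 50160.3 − 43511.6 ≈ 6648.7 mm.
Ratio = 6648.7 / 2228.9 ≈ 2.98.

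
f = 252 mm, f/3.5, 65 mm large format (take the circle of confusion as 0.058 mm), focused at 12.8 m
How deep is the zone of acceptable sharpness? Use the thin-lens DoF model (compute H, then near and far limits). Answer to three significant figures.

1.03 m

Hyperfocal distance H = f²/(N·c) + f = 252²/(3.5 × 0.058) + 252 = 63504/0.203 + 252 ≈ 313079.6 mm ≈ 313.1 m.
Near limit Dn = s·(H − f)/(H + s − 2f) = 12800 × (313079.6 − 252) / (313079.6 + 12800 − 2 × 252) = 12800 × 312827.6 / 325375.6 ≈ 12306.4 mm.
Far limit Df = s·(H − f)/(H − s) = 12800 × (313079.6 − 252) / (313079.6 − 12800) = 12800 × 312827.6 / 300279.6 ≈ 13334.9 mm.
Depth of field = Df − Dn = 13334.9 − 12306.4 ≈ 1028.5 mm ≈ 1.03 m.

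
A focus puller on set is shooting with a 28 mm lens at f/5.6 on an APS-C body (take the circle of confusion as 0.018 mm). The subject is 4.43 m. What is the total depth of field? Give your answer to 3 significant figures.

7.38 m

Hyperfocal distance H = f²/(N·c) + f = 28²/(5.6 × 0.018) + 28 = 784/0.1008 + 28 ≈ 7805.8 mm ≈ 7.806 m.
Near limit Dn = s·(H − f)/(H + s − 2f) = 4430 × (7805.8 − 28) / (7805.8 + 4430 − 2 × 28) = 4430 × 7777.8 / 12179.8 ≈ 2828.9 mm.
Far limit Df = s·(H − f)/(H − s) = 4430 × (7805.8 − 28) / (7805.8 − 4430) = 4430 × 7777.8 / 3375.8 ≈ 10206.7 mm.
Depth of field = Df − Dn = 10206.7 − 2828.9 ≈ 7377.8 mm ≈ 7.38 m.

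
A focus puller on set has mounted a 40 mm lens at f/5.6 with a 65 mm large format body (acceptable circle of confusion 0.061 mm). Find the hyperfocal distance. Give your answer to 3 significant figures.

4.72 m

Hyperfocal distance H = f²/(N·c) + f = 40²/(5.6 × 0.061) + 40 = 1600/0.3416 + 40 ≈ 4723.8 mm ≈ 4.72 m.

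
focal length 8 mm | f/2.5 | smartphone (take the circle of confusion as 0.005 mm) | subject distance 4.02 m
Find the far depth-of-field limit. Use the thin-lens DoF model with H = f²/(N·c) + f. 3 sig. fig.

Hyperfocal distance H = f²/(N·c) + f = 8²/(2.5 × 0.005) + 8 = 64/0.0125 + 8 ≈ 5128.0 mm ≈ 5.128 m.
Far limit Df = s·(H − f)/(H − s) = 4020 × (5128.0 − 8) / (5128.0 − 4020) = 4020 × 5120.0 / 1108.0 ≈ 18576 mm ≈ 18.6 m.

18.6 m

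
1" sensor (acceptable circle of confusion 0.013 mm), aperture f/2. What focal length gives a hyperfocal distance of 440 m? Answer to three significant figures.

107 mm

From H = f²/(N·c) + f, with f ≪ H: f ≈ √(H·N·c) = √(440000 × 2 × 0.013) = √11440 ≈ 107.0 mm.
The +f correction barely moves this — solving exactly, f² + N·c·f − N·c·H = 0 ⇒ f = (−N·c + √((N·c)² + 4·N·c·H))/2 = (−0.026 + √45760)/2 ≈ 106.94 mm, so f ≈ 107 mm.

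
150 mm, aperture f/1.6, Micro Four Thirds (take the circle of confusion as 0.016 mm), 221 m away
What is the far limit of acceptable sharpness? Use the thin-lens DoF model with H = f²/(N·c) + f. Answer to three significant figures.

295 m

Hyperfocal distance H = f²/(N·c) + f = 150²/(1.6 × 0.016) + 150 = 22500/0.0256 + 150 ≈ 879056.2 mm ≈ 879.1 m.
Far limit Df = s·(H − f)/(H − s) = 221000 × (879056.2 − 150) / (879056.2 − 221000) = 221000 × 878906.2 / 658056.2 ≈ 295170 mm ≈ 295 m.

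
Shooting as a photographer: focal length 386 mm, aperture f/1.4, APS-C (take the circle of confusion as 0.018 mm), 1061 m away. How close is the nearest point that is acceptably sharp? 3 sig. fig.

Hyperfocal distance H = f²/(N·c) + f = 386²/(1.4 × 0.018) + 386 = 148996/0.0252 + 386 ≈ 5912925.7 mm ≈ 5913 m.
Near limit Dn = s·(H − f)/(H + s − 2f) = 1061000 × (5912925.7 − 386) / (5912925.7 + 1061000 − 2 × 386) = 1061000 × 5912539.7 / 6973153.7 ≈ 899622 mm ≈ 900 m.

900 m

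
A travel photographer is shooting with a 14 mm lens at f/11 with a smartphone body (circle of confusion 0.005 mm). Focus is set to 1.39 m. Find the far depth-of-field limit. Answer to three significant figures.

Hyperfocal distance H = f²/(N·c) + f = 14²/(11 × 0.005) + 14 = 196/0.055 + 14 ≈ 3577.6 mm ≈ 3.578 m.
Far limit Df = s·(H − f)/(H − s) = 1390 × (3577.6 − 14) / (3577.6 − 1390) = 1390 × 3563.6 / 2187.6 ≈ 2264.3 mm ≈ 2.26 m.

2.26 m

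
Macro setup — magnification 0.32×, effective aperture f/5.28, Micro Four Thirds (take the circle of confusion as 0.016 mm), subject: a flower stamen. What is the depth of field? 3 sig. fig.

At magnification m, DoF ≈ 2·N_eff·c/m² = 2 × 5.28 × 0.016 / 0.32² = 0.169 / 0.1024 ≈ 1.65 mm.

1.65 mm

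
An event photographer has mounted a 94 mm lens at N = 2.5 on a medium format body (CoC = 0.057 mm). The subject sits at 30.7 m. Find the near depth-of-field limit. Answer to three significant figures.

Hyperfocal distance H = f²/(N·c) + f = 94²/(2.5 × 0.057) + 94 = 8836/0.1425 + 94 ≈ 62101.0 mm ≈ 62.10 m.
Near limit Dn = s·(H − f)/(H + s − 2f) = 30700 × (62101.0 − 94) / (62101.0 + 30700 − 2 × 94) = 30700 × 62007.0 / 92613.0 ≈ 20555 mm ≈ 20.6 m.

20.6 m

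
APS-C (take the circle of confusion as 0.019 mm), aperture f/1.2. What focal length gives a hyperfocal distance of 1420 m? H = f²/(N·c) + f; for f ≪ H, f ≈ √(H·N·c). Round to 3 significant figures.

From H = f²/(N·c) + f, with f ≪ H: f ≈ √(H·N·c) = √(1420000 × 1.2 × 0.019) = √32376 ≈ 179.9 mm.
The +f correction barely moves this — solving exactly, f² + N·c·f − N·c·H = 0 ⇒ f = (−N·c + √((N·c)² + 4·N·c·H))/2 = (−0.0228 + √129504)/2 ≈ 179.92 mm, so f ≈ 180 mm.

180 mm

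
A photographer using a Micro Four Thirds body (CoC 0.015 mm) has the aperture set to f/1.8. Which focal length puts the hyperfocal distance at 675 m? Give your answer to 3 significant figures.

135 mm

From H = f²/(N·c) + f, with f ≪ H: f ≈ √(H·N·c) = √(675000 × 1.8 × 0.015) = √18225 ≈ 135.0 mm.
The +f correction barely moves this — solving exactly, f² + N·c·f − N·c·H = 0 ⇒ f = (−N·c + √((N·c)² + 4·N·c·H))/2 = (−0.027 + √72900)/2 ≈ 134.99 mm, so f ≈ 135 mm.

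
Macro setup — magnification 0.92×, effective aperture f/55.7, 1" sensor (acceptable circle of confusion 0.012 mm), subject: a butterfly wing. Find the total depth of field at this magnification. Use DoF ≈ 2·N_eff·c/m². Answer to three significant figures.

At magnification m, DoF ≈ 2·N_eff·c/m² = 2 × 55.7 × 0.012 / 0.92² = 1.337 / 0.8464 ≈ 1.58 mm.

1.58 mm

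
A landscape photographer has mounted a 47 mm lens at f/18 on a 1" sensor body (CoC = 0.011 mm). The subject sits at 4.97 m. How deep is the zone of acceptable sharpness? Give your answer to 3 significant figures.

5.45 m

Hyperfocal distance H = f²/(N·c) + f = 47²/(18 × 0.011) + 47 = 2209/0.198 + 47 ≈ 11203.6 mm ≈ 11.20 m.
Near limit Dn = s·(H − f)/(H + s − 2f) = 4970 × (11203.6 − 47) / (11203.6 + 4970 − 2 × 47) = 4970 × 11156.6 / 16079.6 ≈ 3448.4 mm.
Far limit Df = s·(H − f)/(H − s) = 4970 × (11203.6 − 47) / (11203.6 − 4970) = 4970 × 11156.6 / 6233.6 ≈ 8895.1 mm.
Depth of field = Df − Dn = 8895.1 − 3448.4 ≈ 5446.7 mm ≈ 5.45 m.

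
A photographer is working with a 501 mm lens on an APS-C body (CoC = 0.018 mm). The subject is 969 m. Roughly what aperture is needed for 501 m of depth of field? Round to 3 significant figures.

f/3.50

Write h = H − f = f²/(N·c). The thin-lens limits are Dn = s·h/(h + (s−f)) and Df = s·h/(h − (s−f)), so DoF = Df − Dn = 2·s·(s−f)·h / (h² − (s−f)²).
That is a quadratic in h: DoF·h² − 2·s·(s−f)·h − DoF·(s−f)² = 0 ⇒ h = (s−f)·(s + √(s² + DoF²)) / DoF = 968499 × (969000 + √(969000² + 501000²)) / 501000 = 968499 × (969000 + 1090854) / 501000 ≈ 3981969 mm.
Then N = f²/(c·h) = 501² / (0.018 × 3981969) = 251001 / 71675 ≈ 3.50.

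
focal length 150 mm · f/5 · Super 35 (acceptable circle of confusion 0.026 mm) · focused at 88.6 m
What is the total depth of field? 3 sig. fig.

Hyperfocal distance H = f²/(N·c) + f = 150²/(5 × 0.026) + 150 = 22500/0.13 + 150 ≈ 173226.9 mm ≈ 173.2 m.
Near limit Dn = s·(H − f)/(H + s − 2f) = 88600 × (173226.9 − 150) / (173226.9 + 88600 − 2 × 150) = 88600 × 173076.9 / 261526.9 ≈ 58635 mm.
Far limit Df = s·(H − f)/(H − s) = 88600 × (173226.9 − 150) / (173226.9 − 88600) = 88600 × 173076.9 / 84626.9 ≈ 181203 mm.
Depth of field = Df − Dn = 181203 − 58635 ≈ 122568 mm ≈ 123 m.

123 m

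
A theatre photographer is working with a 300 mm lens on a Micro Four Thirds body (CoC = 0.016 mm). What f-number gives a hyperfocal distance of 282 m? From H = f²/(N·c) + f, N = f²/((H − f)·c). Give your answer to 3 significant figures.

f/20

Rearrange H = f²/(N·c) + f for N: N = f² / ((H − f)·c).
N = 300² / ((282000 − 300) × 0.016) = 90000 / 4507 ≈ 20.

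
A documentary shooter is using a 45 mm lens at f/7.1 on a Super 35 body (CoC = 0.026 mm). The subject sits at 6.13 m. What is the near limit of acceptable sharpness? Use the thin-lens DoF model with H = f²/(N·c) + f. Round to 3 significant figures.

3.94 m

Hyperfocal distance H = f²/(N·c) + f = 45²/(7.1 × 0.026) + 45 = 2025/0.1846 + 45 ≈ 11014.7 mm ≈ 11.01 m.
Near limit Dn = s·(H − f)/(H + s − 2f) = 6130 × (11014.7 − 45) / (11014.7 + 6130 − 2 × 45) = 6130 × 10969.7 / 17054.7 ≈ 3942.9 mm ≈ 3.94 m.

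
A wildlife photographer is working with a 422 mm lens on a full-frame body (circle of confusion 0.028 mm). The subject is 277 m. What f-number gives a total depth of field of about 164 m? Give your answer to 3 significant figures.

Write h = H − f = f²/(N·c). The thin-lens limits are Dn = s·h/(h + (s−f)) and Df = s·h/(h − (s−f)), so DoF = Df − Dn = 2·s·(s−f)·h / (h² − (s−f)²).
That is a quadratic in h: DoF·h² − 2·s·(s−f)·h − DoF·(s−f)² = 0 ⇒ h = (s−f)·(s + √(s² + DoF²)) / DoF = 276578 × (277000 + √(277000² + 164000²)) / 164000 = 276578 × (277000 + 321908) / 164000 ≈ 1010030 mm.
Then N = f²/(c·h) = 422² / (0.028 × 1010030) = 178084 / 28281 ≈ 6.30.

f/6.30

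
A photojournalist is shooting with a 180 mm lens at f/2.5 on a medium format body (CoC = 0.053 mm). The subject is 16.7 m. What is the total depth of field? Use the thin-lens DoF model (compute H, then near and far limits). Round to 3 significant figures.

Hyperfocal distance H = f²/(N·c) + f = 180²/(2.5 × 0.053) + 180 = 32400/0.1325 + 180 ≈ 244708.3 mm ≈ 244.7 m.
Near limit Dn = s·(H − f)/(H + s − 2f) = 16700 × (244708.3 − 180) / (244708.3 + 16700 − 2 × 180) = 16700 × 244528.3 / 261048.3 ≈ 15643.2 mm.
Far limit Df = s·(H − f)/(H − s) = 16700 × (244708.3 − 180) / (244708.3 − 16700) = 16700 × 244528.3 / 228008.3 ≈ 17910.0 mm.
Depth of field = Df − Dn = 17910.0 − 15643.2 ≈ 2266.8 mm ≈ 2.27 m.

2.27 m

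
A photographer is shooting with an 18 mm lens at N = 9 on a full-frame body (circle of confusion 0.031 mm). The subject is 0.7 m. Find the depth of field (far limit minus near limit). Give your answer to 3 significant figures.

Hyperfocal distance H = f²/(N·c) + f = 18²/(9 × 0.031) + 18 = 324/0.279 + 18 ≈ 1179.3 mm ≈ 1.179 m.
Near limit Dn = s·(H − f)/(H + s − 2f) = 700 × (1179.3 − 18) / (1179.3 + 700 − 2 × 18) = 700 × 1161.3 / 1843.3 ≈ 441.0 mm.
Far limit Df = s·(H − f)/(H − s) = 700 × (1179.3 − 18) / (1179.3 − 700) = 700 × 1161.3 / 479.3 ≈ 1696.1 mm.
Depth of field = Df − Dn = 1696.1 − 441.0 ≈ 1255.1 mm ≈ 1.26 m.

1.26 m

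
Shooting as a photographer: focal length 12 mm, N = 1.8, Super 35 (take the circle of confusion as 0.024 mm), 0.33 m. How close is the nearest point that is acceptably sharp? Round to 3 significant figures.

301 mm

Hyperfocal distance H = f²/(N·c) + f = 12²/(1.8 × 0.024) + 12 = 144/0.0432 + 12 ≈ 3345.3 mm ≈ 3.345 m.
Near limit Dn = s·(H − f)/(H + s − 2f) = 330 × (3345.3 − 12) / (3345.3 + 330 − 2 × 12) = 330 × 3333.3 / 3651.3 ≈ 301.26 mm.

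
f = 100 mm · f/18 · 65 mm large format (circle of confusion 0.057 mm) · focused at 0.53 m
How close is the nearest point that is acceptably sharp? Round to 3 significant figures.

0.508 m

Hyperfocal distance H = f²/(N·c) + f = 100²/(18 × 0.057) + 100 = 10000/1.026 + 100 ≈ 9846.6 mm ≈ 9.847 m.
Near limit Dn = s·(H − f)/(H + s − 2f) = 530 × (9846.6 − 100) / (9846.6 + 530 − 2 × 100) = 530 × 9746.6 / 10176.6 ≈ 507.61 mm ≈ 0.508 m.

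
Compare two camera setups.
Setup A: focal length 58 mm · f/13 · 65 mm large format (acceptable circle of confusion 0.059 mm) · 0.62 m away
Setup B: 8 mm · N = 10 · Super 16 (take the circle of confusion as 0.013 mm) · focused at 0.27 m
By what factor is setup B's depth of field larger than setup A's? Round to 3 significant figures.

Setup A: H = 58²/(13×0.059) + 58 ≈ 4443.9 mm; DoF = Df − Dn = 711.12 − 549.58 ≈ 161.54 mm.
Setup B: H = 8²/(10×0.013) + 8 ≈ 500.3 mm; DoF = Df − Dn = 577.15 − 176.22 ≈ 400.93 mm.
Ratio = 400.93 / 161.54 ≈ 2.48.

2.48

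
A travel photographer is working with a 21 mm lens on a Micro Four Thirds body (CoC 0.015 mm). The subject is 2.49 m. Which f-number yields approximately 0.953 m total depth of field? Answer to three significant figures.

Write h = H − f = f²/(N·c). The thin-lens limits are Dn = s·h/(h + (s−f)) and Df = s·h/(h − (s−f)), so DoF = Df − Dn = 2·s·(s−f)·h / (h² − (s−f)²).
That is a quadratic in h: DoF·h² − 2·s·(s−f)·h − DoF·(s−f)² = 0 ⇒ h = (s−f)·(s + √(s² + DoF²)) / DoF = 2469 × (2490 + √(2490² + 953²)) / 953 = 2469 × (2490 + 2666.14) / 953 ≈ 13358 mm.
Then N = f²/(c·h) = 21² / (0.015 × 13358) = 441 / 200.38 ≈ 2.20.

f/2.20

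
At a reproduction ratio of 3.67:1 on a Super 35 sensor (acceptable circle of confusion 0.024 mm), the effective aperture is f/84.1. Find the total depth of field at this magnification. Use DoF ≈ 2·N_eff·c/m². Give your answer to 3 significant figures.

0.300 mm

At magnification m, DoF ≈ 2·N_eff·c/m² = 2 × 84.1 × 0.024 / 3.67² = 4.037 / 13.47 ≈ 0.3 mm.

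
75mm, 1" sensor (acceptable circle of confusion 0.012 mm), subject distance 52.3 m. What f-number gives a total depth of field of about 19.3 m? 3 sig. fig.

f/1.60

Write h = H − f = f²/(N·c). The thin-lens limits are Dn = s·h/(h + (s−f)) and Df = s·h/(h − (s−f)), so DoF = Df − Dn = 2·s·(s−f)·h / (h² − (s−f)²).
That is a quadratic in h: DoF·h² − 2·s·(s−f)·h − DoF·(s−f)² = 0 ⇒ h = (s−f)·(s + √(s² + DoF²)) / DoF = 52225 × (52300 + √(52300² + 19300²)) / 19300 = 52225 × (52300 + 55747.5) / 19300 ≈ 292372 mm.
Then N = f²/(c·h) = 75² / (0.012 × 292372) = 5625 / 3508.5 ≈ 1.60.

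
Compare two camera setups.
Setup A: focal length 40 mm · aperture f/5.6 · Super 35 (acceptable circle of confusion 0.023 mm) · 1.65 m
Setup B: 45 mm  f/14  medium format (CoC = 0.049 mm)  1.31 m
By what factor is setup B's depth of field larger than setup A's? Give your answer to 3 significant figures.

3.16

Setup A: H = 40²/(5.6×0.023) + 40 ≈ 12462.4 mm; DoF = Df − Dn = 1895.69 − 1460.69 ≈ 435.00 mm.
Setup B: H = 45²/(14×0.049) + 45 ≈ 2996.9 mm; DoF = Df − Dn = 2292.4 − 917.0 ≈ 1375.4 mm.
Ratio = 1375.4 / 435.00 ≈ 3.16.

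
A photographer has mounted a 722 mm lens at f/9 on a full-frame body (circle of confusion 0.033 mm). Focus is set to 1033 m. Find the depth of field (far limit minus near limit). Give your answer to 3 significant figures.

1860 m

Hyperfocal distance H = f²/(N·c) + f = 722²/(9 × 0.033) + 722 = 521284/0.297 + 722 ≈ 1755887.0 mm ≈ 1756 m.
Near limit Dn = s·(H − f)/(H + s − 2f) = 1033000 × (1755887.0 − 722) / (1755887.0 + 1033000 − 2 × 722) = 1033000 × 1755165.0 / 2787443.0 ≈ 650448 mm.
Far limit Df = s·(H − f)/(H − s) = 1033000 × (1755887.0 − 722) / (1755887.0 − 1033000) = 1033000 × 1755165.0 / 722887.0 ≈ 2508117 mm.
Depth of field = Df − Dn = 2508117 − 650448 ≈ 1857669 mm ≈ 1860 m.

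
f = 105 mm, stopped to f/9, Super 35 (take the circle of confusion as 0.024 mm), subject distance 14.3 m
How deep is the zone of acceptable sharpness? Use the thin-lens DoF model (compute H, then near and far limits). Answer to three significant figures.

Hyperfocal distance H = f²/(N·c) + f = 105²/(9 × 0.024) + 105 = 11025/0.216 + 105 ≈ 51146.7 mm ≈ 51.15 m.
Near limit Dn = s·(H − f)/(H + s − 2f) = 14300 × (51146.7 − 105) / (51146.7 + 14300 − 2 × 105) = 14300 × 51041.7 / 65236.7 ≈ 11188.4 mm.
Far limit Df = s·(H − f)/(H − s) = 14300 × (51146.7 − 105) / (51146.7 − 14300) = 14300 × 51041.7 / 36846.7 ≈ 19809.0 mm.
Depth of field = Df − Dn = 19809.0 − 11188.4 ≈ 8620.6 mm ≈ 8.62 m.

8.62 m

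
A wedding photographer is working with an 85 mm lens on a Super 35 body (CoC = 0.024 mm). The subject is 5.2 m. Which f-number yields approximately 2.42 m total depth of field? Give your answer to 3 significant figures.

Write h = H − f = f²/(N·c). The thin-lens limits are Dn = s·h/(h + (s−f)) and Df = s·h/(h − (s−f)), so DoF = Df − Dn = 2·s·(s−f)·h / (h² − (s−f)²).
That is a quadratic in h: DoF·h² − 2·s·(s−f)·h − DoF·(s−f)² = 0 ⇒ h = (s−f)·(s + √(s² + DoF²)) / DoF = 5115 × (5200 + √(5200² + 2420²)) / 2420 = 5115 × (5200 + 5735.54) / 2420 ≈ 23114 mm.
Then N = f²/(c·h) = 85² / (0.024 × 23114) = 7225 / 554.73 ≈ 13.

f/13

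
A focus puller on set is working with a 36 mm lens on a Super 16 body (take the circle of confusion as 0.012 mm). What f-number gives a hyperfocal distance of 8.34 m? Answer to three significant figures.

Rearrange H = f²/(N·c) + f for N: N = f² / ((H − f)·c).
N = 36² / ((8340 − 36) × 0.012) = 1296 / 99.65 ≈ 13.

f/13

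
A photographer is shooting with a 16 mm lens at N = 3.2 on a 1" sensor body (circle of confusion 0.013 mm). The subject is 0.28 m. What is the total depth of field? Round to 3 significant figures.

Hyperfocal distance H = f²/(N·c) + f = 16²/(3.2 × 0.013) + 16 = 256/0.0416 + 16 ≈ 6169.8 mm ≈ 6.170 m.
Near limit Dn = s·(H − f)/(H + s − 2f) = 280 × (6169.8 − 16) / (6169.8 + 280 − 2 × 16) = 280 × 6153.8 / 6417.8 ≈ 268.482 mm.
Far limit Df = s·(H − f)/(H − s) = 280 × (6169.8 − 16) / (6169.8 − 280) = 280 × 6153.8 / 5889.8 ≈ 292.550 mm.
Depth of field = Df − Dn = 292.550 − 268.482 ≈ 24.068 mm.

24.1 mm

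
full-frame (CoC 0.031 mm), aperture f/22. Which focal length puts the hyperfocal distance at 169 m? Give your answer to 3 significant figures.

339 mm

From H = f²/(N·c) + f, with f ≪ H: f ≈ √(H·N·c) = √(169000 × 22 × 0.031) = √115258 ≈ 339.5 mm.
Exact: f² + N·c·f − N·c·H = 0 ⇒ f = (−N·c + √((N·c)² + 4·N·c·H))/2 = (−0.682 + √461032)/2 ≈ 339.16 mm ≈ 339 mm.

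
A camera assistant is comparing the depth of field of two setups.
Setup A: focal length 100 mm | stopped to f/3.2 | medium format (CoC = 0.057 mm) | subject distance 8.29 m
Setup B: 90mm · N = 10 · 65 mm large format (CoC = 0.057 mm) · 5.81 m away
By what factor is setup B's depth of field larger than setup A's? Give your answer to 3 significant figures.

Setup A: H = 100²/(3.2×0.057) + 100 ≈ 54924.6 mm; DoF = Df − Dn = 9745.9 − 7212.5 ≈ 2533.4 mm.
Setup B: H = 90²/(10×0.057) + 90 ≈ 14300.5 mm; DoF = Df − Dn = 9724.2 − 4142.5 ≈ 5581.7 mm.
Ratio = 5581.7 / 2533.4 ≈ 2.20.

2.20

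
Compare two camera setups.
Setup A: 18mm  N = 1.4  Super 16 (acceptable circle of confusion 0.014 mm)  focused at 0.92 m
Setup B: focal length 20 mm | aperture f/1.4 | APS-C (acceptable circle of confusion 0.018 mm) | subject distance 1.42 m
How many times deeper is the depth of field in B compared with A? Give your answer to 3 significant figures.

2.51

Setup A: H = 18²/(1.4×0.014) + 18 ≈ 16548.6 mm; DoF = Df − Dn = 973.10 − 872.40 ≈ 100.70 mm.
Setup B: H = 20²/(1.4×0.018) + 20 ≈ 15893.0 mm; DoF = Df − Dn = 1557.36 − 1304.91 ≈ 252.45 mm.
Ratio = 252.45 / 100.70 ≈ 2.51.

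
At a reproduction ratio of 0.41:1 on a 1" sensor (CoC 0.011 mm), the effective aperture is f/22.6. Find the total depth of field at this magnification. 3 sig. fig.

2.96 mm

At magnification m, DoF ≈ 2·N_eff·c/m² = 2 × 22.6 × 0.011 / 0.41² = 0.4972 / 0.1681 ≈ 2.96 mm.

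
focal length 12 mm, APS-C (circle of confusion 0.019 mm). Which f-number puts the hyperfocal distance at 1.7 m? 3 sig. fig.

Rearrange H = f²/(N·c) + f for N: N = f² / ((H − f)·c).
N = 12² / ((1700 − 12) × 0.019) = 144 / 32.07 ≈ 4.49.

f/4.49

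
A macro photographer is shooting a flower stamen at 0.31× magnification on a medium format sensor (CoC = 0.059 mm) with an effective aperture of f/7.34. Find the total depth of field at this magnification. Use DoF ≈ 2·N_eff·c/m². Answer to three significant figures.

9.01 mm

At magnification m, DoF ≈ 2·N_eff·c/m² = 2 × 7.34 × 0.059 / 0.31² = 0.8661 / 0.0961 ≈ 9.01 mm.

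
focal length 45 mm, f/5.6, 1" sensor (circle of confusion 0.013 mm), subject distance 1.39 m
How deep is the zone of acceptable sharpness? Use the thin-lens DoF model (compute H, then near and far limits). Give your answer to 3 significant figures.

135 mm

Hyperfocal distance H = f²/(N·c) + f = 45²/(5.6 × 0.013) + 45 = 2025/0.0728 + 45 ≈ 27860.9 mm ≈ 27.86 m.
Near limit Dn = s·(H − f)/(H + s − 2f) = 1390 × (27860.9 − 45) / (27860.9 + 1390 − 2 × 45) = 1390 × 27815.9 / 29160.9 ≈ 1325.89 mm.
Far limit Df = s·(H − f)/(H − s) = 1390 × (27860.9 − 45) / (27860.9 − 1390) = 1390 × 27815.9 / 26470.9 ≈ 1460.63 mm.
Depth of field = Df − Dn = 1460.63 − 1325.89 ≈ 134.74 mm.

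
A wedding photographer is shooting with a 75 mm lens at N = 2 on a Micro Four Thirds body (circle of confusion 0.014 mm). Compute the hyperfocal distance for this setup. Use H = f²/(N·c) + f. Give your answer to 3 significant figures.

201 m

Hyperfocal distance H = f²/(N·c) + f = 75²/(2 × 0.014) + 75 = 5625/0.028 + 75 ≈ 200967.9 mm ≈ 201 m.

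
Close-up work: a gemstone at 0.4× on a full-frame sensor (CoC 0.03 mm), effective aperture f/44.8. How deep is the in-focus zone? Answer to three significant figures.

At magnification m, DoF ≈ 2·N_eff·c/m² = 2 × 44.8 × 0.03 / 0.4² = 2.688 / 0.16 ≈ 16.8 mm.

16.8 mm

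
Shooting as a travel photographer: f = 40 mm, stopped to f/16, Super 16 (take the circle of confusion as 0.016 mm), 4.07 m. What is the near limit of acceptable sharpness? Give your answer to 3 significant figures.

Hyperfocal distance H = f²/(N·c) + f = 40²/(16 × 0.016) + 40 = 1600/0.256 + 40 ≈ 6290.0 mm ≈ 6.290 m.
Near limit Dn = s·(H − f)/(H + s − 2f) = 4070 × (6290.0 − 40) / (6290.0 + 4070 − 2 × 40) = 4070 × 6250.0 / 10280.0 ≈ 2474.5 mm ≈ 2.47 m.

2.47 m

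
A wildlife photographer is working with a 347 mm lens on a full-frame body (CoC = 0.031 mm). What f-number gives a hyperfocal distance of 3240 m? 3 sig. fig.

f/1.20

Rearrange H = f²/(N·c) + f for N: N = f² / ((H − f)·c).
N = 347² / ((3240000 − 347) × 0.031) = 120409 / 100429 ≈ 1.20.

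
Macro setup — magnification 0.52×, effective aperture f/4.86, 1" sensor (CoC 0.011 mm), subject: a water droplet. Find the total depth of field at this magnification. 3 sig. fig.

0.395 mm

At magnification m, DoF ≈ 2·N_eff·c/m² = 2 × 4.86 × 0.011 / 0.52² = 0.1069 / 0.2704 ≈ 0.395 mm.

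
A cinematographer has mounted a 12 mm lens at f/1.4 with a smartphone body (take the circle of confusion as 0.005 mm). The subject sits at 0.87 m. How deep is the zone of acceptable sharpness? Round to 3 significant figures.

72.7 mm

Hyperfocal distance H = f²/(N·c) + f = 12²/(1.4 × 0.005) + 12 = 144/0.007 + 12 ≈ 20583.4 mm ≈ 20.58 m.
Near limit Dn = s·(H − f)/(H + s − 2f) = 870 × (20583.4 − 12) / (20583.4 + 870 − 2 × 12) = 870 × 20571.4 / 21429.4 ≈ 835.167 mm.
Far limit Df = s·(H − f)/(H − s) = 870 × (20583.4 − 12) / (20583.4 − 870) = 870 × 20571.4 / 19713.4 ≈ 907.866 mm.
Depth of field = Df − Dn = 907.866 − 835.167 ≈ 72.699 mm.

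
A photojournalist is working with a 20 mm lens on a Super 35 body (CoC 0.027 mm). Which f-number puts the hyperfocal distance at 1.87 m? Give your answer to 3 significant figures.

f/8.01

Rearrange H = f²/(N·c) + f for N: N = f² / ((H − f)·c).
N = 20² / ((1870 − 20) × 0.027) = 400 / 49.95 ≈ 8.01.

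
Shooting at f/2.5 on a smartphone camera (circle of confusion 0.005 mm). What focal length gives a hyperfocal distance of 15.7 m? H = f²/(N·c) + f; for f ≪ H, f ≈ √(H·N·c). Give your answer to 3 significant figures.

From H = f²/(N·c) + f, with f ≪ H: f ≈ √(H·N·c) = √(15700 × 2.5 × 0.005) = √196.25 ≈ 14.01 mm.
The +f correction barely moves this — solving exactly, f² + N·c·f − N·c·H = 0 ⇒ f = (−N·c + √((N·c)² + 4·N·c·H))/2 = (−0.0125 + √785.00)/2 ≈ 14.003 mm, so f ≈ 14.0 mm.

14.0 mm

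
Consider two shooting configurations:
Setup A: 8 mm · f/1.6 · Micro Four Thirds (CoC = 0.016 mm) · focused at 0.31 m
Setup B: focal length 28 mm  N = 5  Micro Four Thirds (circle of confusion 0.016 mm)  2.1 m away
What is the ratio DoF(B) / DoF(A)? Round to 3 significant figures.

12.2

Setup A: H = 8²/(1.6×0.016) + 8 ≈ 2508.0 mm; DoF = Df − Dn = 352.593 − 276.588 ≈ 76.005 mm.
Setup B: H = 28²/(5×0.016) + 28 ≈ 9828.0 mm; DoF = Df − Dn = 2663.04 − 1733.49 ≈ 929.55 mm.
Ratio = 929.55 / 76.005 ≈ 12.2.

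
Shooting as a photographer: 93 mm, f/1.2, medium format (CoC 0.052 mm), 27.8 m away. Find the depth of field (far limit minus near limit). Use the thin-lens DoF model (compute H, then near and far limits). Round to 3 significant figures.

11.6 m

Hyperfocal distance H = f²/(N·c) + f = 93²/(1.2 × 0.052) + 93 = 8649/0.0624 + 93 ≈ 138698.8 mm ≈ 138.7 m.
Near limit Dn = s·(H − f)/(H + s − 2f) = 27800 × (138698.8 − 93) / (138698.8 + 27800 − 2 × 93) = 27800 × 138605.8 / 166312.8 ≈ 23169 mm.
Far limit Df = s·(H − f)/(H − s) = 27800 × (138698.8 − 93) / (138698.8 − 27800) = 27800 × 138605.8 / 110898.8 ≈ 34746 mm.
Depth of field = Df − Dn = 34746 − 23169 ≈ 11577 mm ≈ 11.6 m.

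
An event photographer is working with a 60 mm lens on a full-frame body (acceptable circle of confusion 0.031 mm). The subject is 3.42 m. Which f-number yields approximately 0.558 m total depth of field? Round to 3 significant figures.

f/2.80

Write h = H − f = f²/(N·c). The thin-lens limits are Dn = s·h/(h + (s−f)) and Df = s·h/(h − (s−f)), so DoF = Df − Dn = 2·s·(s−f)·h / (h² − (s−f)²).
That is a quadratic in h: DoF·h² − 2·s·(s−f)·h − DoF·(s−f)² = 0 ⇒ h = (s−f)·(s + √(s² + DoF²)) / DoF = 3360 × (3420 + √(3420² + 558²)) / 558 = 3360 × (3420 + 3465.22) / 558 ≈ 41459 mm.
Then N = f²/(c·h) = 60² / (0.031 × 41459) = 3600 / 1285.2 ≈ 2.80.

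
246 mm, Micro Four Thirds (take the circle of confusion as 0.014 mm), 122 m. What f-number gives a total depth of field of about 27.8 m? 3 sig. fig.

Write h = H − f = f²/(N·c). The thin-lens limits are Dn = s·h/(h + (s−f)) and Df = s·h/(h − (s−f)), so DoF = Df − Dn = 2·s·(s−f)·h / (h² − (s−f)²).
That is a quadratic in h: DoF·h² − 2·s·(s−f)·h − DoF·(s−f)² = 0 ⇒ h = (s−f)·(s + √(s² + DoF²)) / DoF = 121754 × (122000 + √(122000² + 27800²)) / 27800 = 121754 × (122000 + 125127) / 27800 ≈ 1082329 mm.
Then N = f²/(c·h) = 246² / (0.014 × 1082329) = 60516 / 15153 ≈ 3.99.

f/3.99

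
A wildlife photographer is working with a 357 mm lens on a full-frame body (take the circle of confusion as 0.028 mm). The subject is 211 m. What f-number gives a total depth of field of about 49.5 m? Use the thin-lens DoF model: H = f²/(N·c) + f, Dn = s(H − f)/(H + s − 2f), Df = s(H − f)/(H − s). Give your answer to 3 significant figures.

Write h = H − f = f²/(N·c). The thin-lens limits are Dn = s·h/(h + (s−f)) and Df = s·h/(h − (s−f)), so DoF = Df − Dn = 2·s·(s−f)·h / (h² − (s−f)²).
That is a quadratic in h: DoF·h² − 2·s·(s−f)·h − DoF·(s−f)² = 0 ⇒ h = (s−f)·(s + √(s² + DoF²)) / DoF = 210643 × (211000 + √(211000² + 49500²)) / 49500 = 210643 × (211000 + 216729) / 49500 ≈ 1820162 mm.
Then N = f²/(c·h) = 357² / (0.028 × 1820162) = 127449 / 50965 ≈ 2.50.

f/2.50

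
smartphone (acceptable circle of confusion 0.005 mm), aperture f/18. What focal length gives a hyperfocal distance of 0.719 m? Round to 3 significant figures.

From H = f²/(N·c) + f, with f ≪ H: f ≈ √(H·N·c) = √(719 × 18 × 0.005) = √64.710 ≈ 8.044 mm.
Exact: f² + N·c·f − N·c·H = 0 ⇒ f = (−N·c + √((N·c)² + 4·N·c·H))/2 = (−0.09 + √258.85)/2 ≈ 7.9994 mm ≈ 8.00 mm.

8.00 mm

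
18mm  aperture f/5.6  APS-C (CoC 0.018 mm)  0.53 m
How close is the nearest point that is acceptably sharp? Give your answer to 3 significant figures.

Hyperfocal distance H = f²/(N·c) + f = 18²/(5.6 × 0.018) + 18 = 324/0.1008 + 18 ≈ 3232.3 mm ≈ 3.232 m.
Near limit Dn = s·(H − f)/(H + s − 2f) = 530 × (3232.3 − 18) / (3232.3 + 530 − 2 × 18) = 530 × 3214.3 / 3726.3 ≈ 457.18 mm.

457 mm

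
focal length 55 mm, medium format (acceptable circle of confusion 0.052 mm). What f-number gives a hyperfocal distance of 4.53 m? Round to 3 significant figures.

f/13

Rearrange H = f²/(N·c) + f for N: N = f² / ((H − f)·c).
N = 55² / ((4530 − 55) × 0.052) = 3025 / 232.7 ≈ 13.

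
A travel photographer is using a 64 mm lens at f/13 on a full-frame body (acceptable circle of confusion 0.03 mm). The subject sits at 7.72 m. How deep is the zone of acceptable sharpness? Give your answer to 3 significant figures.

24.0 m

Hyperfocal distance H = f²/(N·c) + f = 64²/(13 × 0.03) + 64 = 4096/0.39 + 64 ≈ 10566.6 mm ≈ 10.57 m.
Near limit Dn = s·(H − f)/(H + s − 2f) = 7720 × (10566.6 − 64) / (10566.6 + 7720 − 2 × 64) = 7720 × 10502.6 / 18158.6 ≈ 4465 mm.
Far limit Df = s·(H − f)/(H − s) = 7720 × (10566.6 − 64) / (10566.6 − 7720) = 7720 × 10502.6 / 2846.6 ≈ 28483 mm.
Depth of field = Df − Dn = 28483 − 4465 ≈ 24018 mm ≈ 24.0 m.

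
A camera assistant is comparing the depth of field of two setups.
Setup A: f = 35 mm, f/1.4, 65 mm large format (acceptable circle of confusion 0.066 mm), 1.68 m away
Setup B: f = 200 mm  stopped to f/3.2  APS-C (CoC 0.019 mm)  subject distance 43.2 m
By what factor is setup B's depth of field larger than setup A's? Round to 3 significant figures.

Setup A: H = 35²/(1.4×0.066) + 35 ≈ 13292.6 mm; DoF = Df − Dn = 1917.98 − 1494.56 ≈ 423.42 mm.
Setup B: H = 200²/(3.2×0.019) + 200 ≈ 658094.7 mm; DoF = Df − Dn = 46221.0 − 40549.7 ≈ 5671.3 mm.
Ratio = 5671.3 / 423.42 ≈ 13.4.

13.4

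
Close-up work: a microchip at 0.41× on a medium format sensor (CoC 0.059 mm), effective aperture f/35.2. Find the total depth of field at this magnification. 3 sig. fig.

24.7 mm

At magnification m, DoF ≈ 2·N_eff·c/m² = 2 × 35.2 × 0.059 / 0.41² = 4.154 / 0.1681 ≈ 24.7 mm.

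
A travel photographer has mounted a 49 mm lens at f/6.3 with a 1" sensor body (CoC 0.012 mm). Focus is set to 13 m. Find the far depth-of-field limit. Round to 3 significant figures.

22.0 m

Hyperfocal distance H = f²/(N·c) + f = 49²/(6.3 × 0.012) + 49 = 2401/0.0756 + 49 ≈ 31808.3 mm ≈ 31.81 m.
Far limit Df = s·(H − f)/(H − s) = 13000 × (31808.3 − 49) / (31808.3 − 13000) = 13000 × 31759.3 / 18808.3 ≈ 21952 mm ≈ 22.0 m.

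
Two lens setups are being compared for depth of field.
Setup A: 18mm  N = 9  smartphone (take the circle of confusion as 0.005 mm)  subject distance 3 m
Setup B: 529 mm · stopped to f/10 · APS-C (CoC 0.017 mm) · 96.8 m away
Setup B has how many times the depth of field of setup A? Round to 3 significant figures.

Setup A: H = 18²/(9×0.005) + 18 ≈ 7218.0 mm; DoF = Df − Dn = 5120.9 − 2121.4 ≈ 2999.5 mm.
Setup B: H = 529²/(10×0.017) + 529 ≈ 1646652.5 mm; DoF = Df − Dn = 102813 − 91452 ≈ 11361 mm.
Ratio = 11361 / 2999.5 ≈ 3.79.

3.79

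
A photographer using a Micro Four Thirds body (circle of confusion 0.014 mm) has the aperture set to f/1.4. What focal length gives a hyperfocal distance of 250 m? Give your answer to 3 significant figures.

70.0 mm

From H = f²/(N·c) + f, with f ≪ H: f ≈ √(H·N·c) = √(250000 × 1.4 × 0.014) = √4900.0 ≈ 70.00 mm.
The +f correction barely moves this — solving exactly, f² + N·c·f − N·c·H = 0 ⇒ f = (−N·c + √((N·c)² + 4·N·c·H))/2 = (−0.0196 + √19600)/2 ≈ 69.990 mm, so f ≈ 70.0 mm.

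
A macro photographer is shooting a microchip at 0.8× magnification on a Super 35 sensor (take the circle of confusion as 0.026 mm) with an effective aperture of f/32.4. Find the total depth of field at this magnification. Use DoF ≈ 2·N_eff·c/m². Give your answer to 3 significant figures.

2.63 mm

At magnification m, DoF ≈ 2·N_eff·c/m² = 2 × 32.4 × 0.026 / 0.8² = 1.685 / 0.64 ≈ 2.63 mm.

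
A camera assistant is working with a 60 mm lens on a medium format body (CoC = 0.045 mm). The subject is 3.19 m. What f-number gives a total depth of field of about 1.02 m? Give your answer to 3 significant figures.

f/3.99

Write h = H − f = f²/(N·c). The thin-lens limits are Dn = s·h/(h + (s−f)) and Df = s·h/(h − (s−f)), so DoF = Df − Dn = 2·s·(s−f)·h / (h² − (s−f)²).
That is a quadratic in h: DoF·h² − 2·s·(s−f)·h − DoF·(s−f)² = 0 ⇒ h = (s−f)·(s + √(s² + DoF²)) / DoF = 3130 × (3190 + √(3190² + 1020²)) / 1020 = 3130 × (3190 + 3349.10) / 1020 ≈ 20066 mm.
Then N = f²/(c·h) = 60² / (0.045 × 20066) = 3600 / 902.97 ≈ 3.99.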